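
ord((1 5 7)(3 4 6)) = 3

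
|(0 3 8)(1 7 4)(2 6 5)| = 3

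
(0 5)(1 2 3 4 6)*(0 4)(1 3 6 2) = (0 5 4 2 6 3)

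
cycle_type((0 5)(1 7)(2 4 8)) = 2^2.3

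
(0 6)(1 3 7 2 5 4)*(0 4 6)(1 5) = (1 3 7 2)(4 5 6)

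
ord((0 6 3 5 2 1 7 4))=8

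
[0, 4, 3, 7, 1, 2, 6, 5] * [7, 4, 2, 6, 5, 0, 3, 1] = [7, 5, 6, 1, 4, 2, 3, 0]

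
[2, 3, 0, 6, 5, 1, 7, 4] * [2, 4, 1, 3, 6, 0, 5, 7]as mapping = [0→1, 1→3, 2→2, 3→5, 4→0, 5→4, 6→7, 7→6]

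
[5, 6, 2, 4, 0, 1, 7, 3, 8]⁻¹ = [4, 5, 2, 7, 3, 0, 1, 6, 8]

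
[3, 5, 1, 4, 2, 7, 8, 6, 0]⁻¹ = [8, 2, 4, 0, 3, 1, 7, 5, 6]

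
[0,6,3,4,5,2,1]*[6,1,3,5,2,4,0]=[6,0,5,2,4,3,1] 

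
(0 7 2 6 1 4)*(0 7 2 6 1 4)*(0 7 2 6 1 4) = (0 6)(1 7)(2 4)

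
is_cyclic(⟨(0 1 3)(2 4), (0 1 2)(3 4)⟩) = no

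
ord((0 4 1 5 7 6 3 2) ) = 8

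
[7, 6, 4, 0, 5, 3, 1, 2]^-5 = [7, 6, 4, 0, 5, 3, 1, 2]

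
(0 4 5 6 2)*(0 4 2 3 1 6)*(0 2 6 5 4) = (0 6 3 1 5 2)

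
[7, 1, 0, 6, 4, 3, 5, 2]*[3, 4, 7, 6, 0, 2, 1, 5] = [5, 4, 3, 1, 0, 6, 2, 7]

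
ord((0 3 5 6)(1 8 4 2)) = 4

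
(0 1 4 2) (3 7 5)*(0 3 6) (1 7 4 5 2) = (0 7 2 3 4 1 5 6) 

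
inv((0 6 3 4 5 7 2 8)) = (0 8 2 7 5 4 3 6)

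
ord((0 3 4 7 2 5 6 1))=8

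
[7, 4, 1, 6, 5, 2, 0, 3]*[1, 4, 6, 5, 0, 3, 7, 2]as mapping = [0→2, 1→0, 2→4, 3→7, 4→3, 5→6, 6→1, 7→5]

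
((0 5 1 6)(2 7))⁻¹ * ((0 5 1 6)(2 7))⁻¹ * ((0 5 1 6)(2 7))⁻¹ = (0 5 1 6)(2 7)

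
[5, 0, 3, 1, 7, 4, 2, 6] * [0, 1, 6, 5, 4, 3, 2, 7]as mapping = [0→3, 1→0, 2→5, 3→1, 4→7, 5→4, 6→6, 7→2]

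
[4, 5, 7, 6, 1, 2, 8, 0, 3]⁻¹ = [7, 4, 5, 8, 0, 1, 3, 2, 6]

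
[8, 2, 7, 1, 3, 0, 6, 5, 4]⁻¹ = [5, 3, 1, 4, 8, 7, 6, 2, 0]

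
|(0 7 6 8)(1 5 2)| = 12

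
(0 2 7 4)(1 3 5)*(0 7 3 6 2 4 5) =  (0 4 7 5 1 6 2 3)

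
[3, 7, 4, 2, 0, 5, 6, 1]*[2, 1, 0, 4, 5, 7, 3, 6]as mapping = [0→4, 1→6, 2→5, 3→0, 4→2, 5→7, 6→3, 7→1]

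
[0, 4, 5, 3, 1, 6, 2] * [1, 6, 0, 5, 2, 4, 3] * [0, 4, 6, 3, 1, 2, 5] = [4, 6, 1, 2, 5, 3, 0]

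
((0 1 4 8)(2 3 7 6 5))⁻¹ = (0 8 4 1)(2 5 6 7 3)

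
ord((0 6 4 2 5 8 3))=7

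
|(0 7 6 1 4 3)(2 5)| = 6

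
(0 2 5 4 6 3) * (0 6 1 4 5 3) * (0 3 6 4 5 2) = (1 5 2 6 3 4)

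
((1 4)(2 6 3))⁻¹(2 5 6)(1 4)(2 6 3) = (3 6 5)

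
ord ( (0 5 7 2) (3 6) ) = 4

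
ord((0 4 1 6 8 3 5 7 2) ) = 9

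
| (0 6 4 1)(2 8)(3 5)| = 4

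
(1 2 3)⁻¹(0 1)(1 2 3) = (0 2)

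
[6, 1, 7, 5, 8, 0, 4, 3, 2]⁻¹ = [5, 1, 8, 7, 6, 3, 0, 2, 4]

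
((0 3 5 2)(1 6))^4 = ()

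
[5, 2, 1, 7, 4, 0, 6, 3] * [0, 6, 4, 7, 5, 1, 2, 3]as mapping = [0→1, 1→4, 2→6, 3→3, 4→5, 5→0, 6→2, 7→7]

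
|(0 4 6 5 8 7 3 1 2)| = 9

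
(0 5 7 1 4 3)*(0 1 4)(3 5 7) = (0 7 4 5 3 1)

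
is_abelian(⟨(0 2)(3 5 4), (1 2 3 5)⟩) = no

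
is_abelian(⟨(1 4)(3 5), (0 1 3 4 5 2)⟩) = no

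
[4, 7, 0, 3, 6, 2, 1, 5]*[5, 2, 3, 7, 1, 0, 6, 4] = [1, 4, 5, 7, 6, 3, 2, 0]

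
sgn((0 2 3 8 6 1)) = -1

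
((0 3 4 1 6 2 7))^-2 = (0 2 1 3 7 6 4)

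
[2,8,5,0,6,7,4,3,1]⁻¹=[3,8,0,7,6,2,4,5,1]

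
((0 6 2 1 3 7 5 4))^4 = (0 3)(1 4)(2 5)(6 7)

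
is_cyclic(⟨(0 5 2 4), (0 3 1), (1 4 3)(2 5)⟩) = no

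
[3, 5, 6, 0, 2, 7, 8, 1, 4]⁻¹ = [3, 7, 4, 0, 8, 1, 2, 5, 6]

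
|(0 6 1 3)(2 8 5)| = 12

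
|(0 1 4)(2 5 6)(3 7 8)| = 3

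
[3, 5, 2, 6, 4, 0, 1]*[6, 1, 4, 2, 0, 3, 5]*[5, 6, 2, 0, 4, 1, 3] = [2, 0, 4, 1, 5, 3, 6]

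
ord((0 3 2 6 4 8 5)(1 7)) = 14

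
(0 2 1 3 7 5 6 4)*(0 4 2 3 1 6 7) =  (0 3) (2 6) (5 7) 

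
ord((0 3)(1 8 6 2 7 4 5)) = 14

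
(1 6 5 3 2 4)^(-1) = (1 4 2 3 5 6)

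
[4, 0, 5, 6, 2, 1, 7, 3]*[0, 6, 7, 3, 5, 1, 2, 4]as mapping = [0→5, 1→0, 2→1, 3→2, 4→7, 5→6, 6→4, 7→3]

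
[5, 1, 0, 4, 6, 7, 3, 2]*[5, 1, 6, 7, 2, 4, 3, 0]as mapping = [0→4, 1→1, 2→5, 3→2, 4→3, 5→0, 6→7, 7→6]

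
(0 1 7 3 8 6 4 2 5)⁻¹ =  (0 5 2 4 6 8 3 7 1)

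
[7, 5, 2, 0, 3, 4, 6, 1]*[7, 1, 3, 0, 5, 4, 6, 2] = [2, 4, 3, 7, 0, 5, 6, 1]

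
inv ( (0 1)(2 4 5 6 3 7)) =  (0 1)(2 7 3 6 5 4)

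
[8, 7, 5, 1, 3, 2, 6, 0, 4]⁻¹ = [7, 3, 5, 4, 8, 2, 6, 1, 0]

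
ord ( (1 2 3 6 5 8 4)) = 7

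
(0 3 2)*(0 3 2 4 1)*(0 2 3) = (0 3 4 1 2)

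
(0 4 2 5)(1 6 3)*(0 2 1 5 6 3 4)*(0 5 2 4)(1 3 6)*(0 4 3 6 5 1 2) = (0 1 5 3)(4 6)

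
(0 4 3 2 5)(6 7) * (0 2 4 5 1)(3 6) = (0 5 2 1)(3 4 6 7)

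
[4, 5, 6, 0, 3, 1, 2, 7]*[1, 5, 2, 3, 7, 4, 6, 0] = [7, 4, 6, 1, 3, 5, 2, 0]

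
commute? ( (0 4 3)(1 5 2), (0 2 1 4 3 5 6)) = no: (0 4 3)(1 5 2)*(0 2 1 4 3 5 6) = (0 3 2 4 5 1 6), (0 2 1 4 3 5 6)*(0 4 3)(1 5 2) = (0 1 3 2 5 6 4)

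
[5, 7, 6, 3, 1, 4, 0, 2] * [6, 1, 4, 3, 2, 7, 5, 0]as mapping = [0→7, 1→0, 2→5, 3→3, 4→1, 5→2, 6→6, 7→4]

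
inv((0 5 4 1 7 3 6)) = (0 6 3 7 1 4 5)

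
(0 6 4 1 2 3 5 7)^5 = (0 3 4 7 2 6 5 1)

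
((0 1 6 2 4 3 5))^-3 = (0 4 1 3 6 5 2)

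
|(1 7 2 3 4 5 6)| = 7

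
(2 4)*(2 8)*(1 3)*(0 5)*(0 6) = (0 5 6)(1 3)(2 4 8)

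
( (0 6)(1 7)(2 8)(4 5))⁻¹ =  (0 6)(1 7)(2 8)(4 5)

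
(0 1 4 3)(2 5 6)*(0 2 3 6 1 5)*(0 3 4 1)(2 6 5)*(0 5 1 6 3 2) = (1 6 4)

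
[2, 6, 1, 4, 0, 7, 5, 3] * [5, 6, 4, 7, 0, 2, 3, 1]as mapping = [0→4, 1→3, 2→6, 3→0, 4→5, 5→1, 6→2, 7→7]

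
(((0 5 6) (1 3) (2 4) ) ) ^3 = (1 3) (2 4) 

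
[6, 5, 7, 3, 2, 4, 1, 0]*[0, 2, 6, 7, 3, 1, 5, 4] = [5, 1, 4, 7, 6, 3, 2, 0]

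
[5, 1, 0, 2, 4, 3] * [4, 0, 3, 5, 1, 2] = [2, 0, 4, 3, 1, 5]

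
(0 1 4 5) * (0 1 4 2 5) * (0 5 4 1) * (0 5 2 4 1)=(1 4 2)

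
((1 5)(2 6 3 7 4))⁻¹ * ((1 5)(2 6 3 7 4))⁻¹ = (2 7 6 4 3)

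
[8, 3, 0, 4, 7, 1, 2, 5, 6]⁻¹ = [2, 5, 6, 1, 3, 7, 8, 4, 0]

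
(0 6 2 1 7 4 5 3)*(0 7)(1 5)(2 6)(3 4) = (0 2 5 4 1)(3 7)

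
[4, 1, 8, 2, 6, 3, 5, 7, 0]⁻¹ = [8, 1, 3, 5, 0, 6, 4, 7, 2]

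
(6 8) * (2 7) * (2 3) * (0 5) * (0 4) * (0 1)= (0 5 4 1)(2 7 3)(6 8)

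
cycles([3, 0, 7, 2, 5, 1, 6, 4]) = (0 3 2 7 4 5 1)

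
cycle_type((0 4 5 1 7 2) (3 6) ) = 2.6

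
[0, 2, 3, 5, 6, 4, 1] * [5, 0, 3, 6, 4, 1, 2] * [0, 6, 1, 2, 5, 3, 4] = [3, 2, 4, 6, 1, 5, 0]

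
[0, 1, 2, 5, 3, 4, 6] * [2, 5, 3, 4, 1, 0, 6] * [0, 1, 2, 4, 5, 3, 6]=[2, 3, 4, 0, 5, 1, 6]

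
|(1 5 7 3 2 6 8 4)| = 8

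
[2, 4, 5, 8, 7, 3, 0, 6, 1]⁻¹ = [6, 8, 0, 5, 1, 2, 7, 4, 3]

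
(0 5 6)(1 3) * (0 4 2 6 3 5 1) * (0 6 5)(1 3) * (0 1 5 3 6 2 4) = (0 6)(2 3)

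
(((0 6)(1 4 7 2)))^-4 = ()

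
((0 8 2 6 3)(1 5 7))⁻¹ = (0 3 6 2 8)(1 7 5)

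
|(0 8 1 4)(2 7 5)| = 12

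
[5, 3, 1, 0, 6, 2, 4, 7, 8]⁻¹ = [3, 2, 5, 1, 6, 0, 4, 7, 8]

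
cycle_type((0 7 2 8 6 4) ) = 6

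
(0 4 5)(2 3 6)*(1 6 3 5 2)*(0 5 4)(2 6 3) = (1 3 2 4 6)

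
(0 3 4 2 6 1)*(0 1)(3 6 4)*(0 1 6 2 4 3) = (0 2 3)(1 6)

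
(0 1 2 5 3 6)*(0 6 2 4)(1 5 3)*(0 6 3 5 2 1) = (0 2 5)(1 4 6 3)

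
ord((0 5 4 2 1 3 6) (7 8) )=14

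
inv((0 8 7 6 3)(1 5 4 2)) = (0 3 6 7 8)(1 2 4 5)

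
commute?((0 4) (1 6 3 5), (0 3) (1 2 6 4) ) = no:(0 4) (1 6 3 5) * (0 3) (1 2 6 4) = (0 1 4 3 5 2 6), (0 3) (1 2 6 4) * (0 4) (1 6 3 5) = (0 5 1 2 3 4 6) 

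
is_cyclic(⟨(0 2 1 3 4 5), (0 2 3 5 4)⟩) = no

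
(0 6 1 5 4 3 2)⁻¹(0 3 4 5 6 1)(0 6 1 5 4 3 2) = (1 5 6 2 3 4)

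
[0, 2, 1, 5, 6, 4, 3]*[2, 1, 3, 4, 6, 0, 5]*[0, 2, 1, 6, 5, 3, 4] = [1, 6, 2, 0, 3, 4, 5]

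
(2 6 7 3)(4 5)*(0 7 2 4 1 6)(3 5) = (0 7 5 1 6 2)(3 4)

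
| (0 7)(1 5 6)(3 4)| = 6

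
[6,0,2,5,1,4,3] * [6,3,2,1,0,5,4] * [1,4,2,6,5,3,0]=[5,0,2,3,6,1,4]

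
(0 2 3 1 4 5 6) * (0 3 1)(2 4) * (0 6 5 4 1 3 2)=(0 1)(2 3 6)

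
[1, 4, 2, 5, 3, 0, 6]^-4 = [1, 4, 2, 5, 3, 0, 6]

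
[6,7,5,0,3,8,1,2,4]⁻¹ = [3,6,7,4,8,2,0,1,5]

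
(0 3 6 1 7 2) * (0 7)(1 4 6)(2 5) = (0 3 1)(2 7 5)(4 6)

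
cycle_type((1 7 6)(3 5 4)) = 3^2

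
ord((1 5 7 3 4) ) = 5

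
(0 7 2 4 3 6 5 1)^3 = (0 4 5 7 3 1 2 6)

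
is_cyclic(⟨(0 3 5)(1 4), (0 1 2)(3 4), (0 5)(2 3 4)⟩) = no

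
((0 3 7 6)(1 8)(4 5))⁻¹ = (0 6 7 3)(1 8)(4 5)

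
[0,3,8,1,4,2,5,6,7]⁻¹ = [0,3,5,1,4,6,7,8,2]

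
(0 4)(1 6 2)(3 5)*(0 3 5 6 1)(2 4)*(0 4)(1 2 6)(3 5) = (0 6)(1 2 4 5 3)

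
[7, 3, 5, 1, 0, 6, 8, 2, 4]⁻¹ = [4, 3, 7, 1, 8, 2, 5, 0, 6]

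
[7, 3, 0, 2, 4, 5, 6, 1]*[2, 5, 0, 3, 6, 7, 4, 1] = [1, 3, 2, 0, 6, 7, 4, 5]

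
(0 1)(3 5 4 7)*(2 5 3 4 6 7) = (0 1)(2 5 6 7 4)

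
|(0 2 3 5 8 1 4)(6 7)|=14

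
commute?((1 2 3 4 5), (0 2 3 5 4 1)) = no:(1 2 3 4 5) * (0 2 3 5 4 1) = (0 2 5)(1 3), (0 2 3 5 4 1) * (1 2 3 4 5) = (0 3 1)(2 4)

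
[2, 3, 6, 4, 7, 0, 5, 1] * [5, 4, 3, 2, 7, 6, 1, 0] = [3, 2, 1, 7, 0, 5, 6, 4]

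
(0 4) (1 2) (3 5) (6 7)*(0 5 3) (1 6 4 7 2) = (0 7 4 5) (2 6) 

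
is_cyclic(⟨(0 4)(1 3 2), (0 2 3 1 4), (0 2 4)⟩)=no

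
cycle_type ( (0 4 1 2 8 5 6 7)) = 8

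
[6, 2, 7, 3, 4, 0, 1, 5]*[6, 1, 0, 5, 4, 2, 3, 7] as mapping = [0→3, 1→0, 2→7, 3→5, 4→4, 5→6, 6→1, 7→2] 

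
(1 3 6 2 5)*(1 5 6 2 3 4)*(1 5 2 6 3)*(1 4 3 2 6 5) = (1 3 5 6 4)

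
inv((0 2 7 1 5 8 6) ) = (0 6 8 5 1 7 2) 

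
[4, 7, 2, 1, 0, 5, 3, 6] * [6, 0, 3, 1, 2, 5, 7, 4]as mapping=[0→2, 1→4, 2→3, 3→0, 4→6, 5→5, 6→1, 7→7]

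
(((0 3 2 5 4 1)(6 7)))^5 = (0 1 4 5 2 3)(6 7)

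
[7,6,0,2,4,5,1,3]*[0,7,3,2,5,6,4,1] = [1,4,0,3,5,6,7,2] 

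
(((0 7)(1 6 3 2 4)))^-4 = (1 6 3 2 4)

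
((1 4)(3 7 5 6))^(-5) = (1 4)(3 6 5 7)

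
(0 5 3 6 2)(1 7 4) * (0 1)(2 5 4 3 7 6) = (0 4)(1 6 5 7 3 2)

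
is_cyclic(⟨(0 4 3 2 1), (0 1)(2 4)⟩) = no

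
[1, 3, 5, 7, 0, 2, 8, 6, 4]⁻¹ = [4, 0, 5, 1, 8, 2, 7, 3, 6]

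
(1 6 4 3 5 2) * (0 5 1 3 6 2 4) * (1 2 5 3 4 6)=(0 3 2 4 1 5 6)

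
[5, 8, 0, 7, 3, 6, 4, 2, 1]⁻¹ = [2, 8, 7, 4, 6, 0, 5, 3, 1]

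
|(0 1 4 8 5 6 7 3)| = 8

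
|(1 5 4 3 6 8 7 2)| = 8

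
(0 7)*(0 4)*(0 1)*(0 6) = (0 7 4 1 6)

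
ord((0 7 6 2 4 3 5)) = 7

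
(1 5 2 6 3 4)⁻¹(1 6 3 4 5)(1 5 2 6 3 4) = (1 2 5 3 4)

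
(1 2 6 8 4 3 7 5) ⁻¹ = (1 5 7 3 4 8 6 2) 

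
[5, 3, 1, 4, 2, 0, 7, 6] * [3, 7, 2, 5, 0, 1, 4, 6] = [1, 5, 7, 0, 2, 3, 6, 4]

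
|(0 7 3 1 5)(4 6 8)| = 15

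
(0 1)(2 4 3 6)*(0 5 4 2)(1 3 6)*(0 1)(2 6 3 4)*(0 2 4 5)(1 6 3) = (0 5 4 1)(2 3)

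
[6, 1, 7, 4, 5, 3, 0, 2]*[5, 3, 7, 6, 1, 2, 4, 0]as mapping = [0→4, 1→3, 2→0, 3→1, 4→2, 5→6, 6→5, 7→7]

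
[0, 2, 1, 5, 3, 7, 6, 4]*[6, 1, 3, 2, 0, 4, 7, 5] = [6, 3, 1, 4, 2, 5, 7, 0]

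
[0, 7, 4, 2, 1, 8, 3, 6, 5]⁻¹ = [0, 4, 3, 6, 2, 8, 7, 1, 5]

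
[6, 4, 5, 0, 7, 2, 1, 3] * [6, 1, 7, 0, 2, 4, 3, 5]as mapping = [0→3, 1→2, 2→4, 3→6, 4→5, 5→7, 6→1, 7→0]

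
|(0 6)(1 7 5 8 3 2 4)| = 14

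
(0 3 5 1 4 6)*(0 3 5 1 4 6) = (0 5 4)(1 6 3)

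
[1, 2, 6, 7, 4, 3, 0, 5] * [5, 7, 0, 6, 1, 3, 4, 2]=[7, 0, 4, 2, 1, 6, 5, 3]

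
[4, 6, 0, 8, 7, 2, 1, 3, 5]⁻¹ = [2, 6, 5, 7, 0, 8, 1, 4, 3]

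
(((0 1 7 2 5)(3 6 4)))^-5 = (3 6 4)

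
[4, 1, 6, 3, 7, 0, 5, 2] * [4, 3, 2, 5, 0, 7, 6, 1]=[0, 3, 6, 5, 1, 4, 7, 2]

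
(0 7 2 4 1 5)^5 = (0 5 1 4 2 7)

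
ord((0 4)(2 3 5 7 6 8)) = 6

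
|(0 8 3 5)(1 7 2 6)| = 4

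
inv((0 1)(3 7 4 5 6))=(0 1)(3 6 5 4 7)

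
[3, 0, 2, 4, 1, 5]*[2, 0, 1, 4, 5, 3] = [4, 2, 1, 5, 0, 3]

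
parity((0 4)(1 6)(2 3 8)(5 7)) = odd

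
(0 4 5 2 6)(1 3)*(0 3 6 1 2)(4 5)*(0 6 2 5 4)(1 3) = (0 4)(1 2 3 5 6)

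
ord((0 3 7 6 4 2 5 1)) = 8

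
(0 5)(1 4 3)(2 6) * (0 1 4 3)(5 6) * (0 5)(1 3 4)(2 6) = (0 2)(1 4 5 3)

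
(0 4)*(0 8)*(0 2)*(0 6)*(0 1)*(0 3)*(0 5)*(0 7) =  (0 4 8 2 6 1 3 5 7)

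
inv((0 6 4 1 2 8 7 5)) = (0 5 7 8 2 1 4 6)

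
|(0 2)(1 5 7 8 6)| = 10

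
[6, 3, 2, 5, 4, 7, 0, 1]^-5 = [6, 7, 2, 1, 4, 3, 0, 5]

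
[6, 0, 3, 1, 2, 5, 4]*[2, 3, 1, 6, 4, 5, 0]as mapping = [0→0, 1→2, 2→6, 3→3, 4→1, 5→5, 6→4]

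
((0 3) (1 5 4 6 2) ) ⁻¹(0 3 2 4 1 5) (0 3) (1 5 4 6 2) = (0 1 6 5 4 3) 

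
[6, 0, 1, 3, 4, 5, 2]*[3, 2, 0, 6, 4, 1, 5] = [5, 3, 2, 6, 4, 1, 0]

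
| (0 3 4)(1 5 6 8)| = 12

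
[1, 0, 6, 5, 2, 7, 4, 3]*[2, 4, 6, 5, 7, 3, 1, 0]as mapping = [0→4, 1→2, 2→1, 3→3, 4→6, 5→0, 6→7, 7→5]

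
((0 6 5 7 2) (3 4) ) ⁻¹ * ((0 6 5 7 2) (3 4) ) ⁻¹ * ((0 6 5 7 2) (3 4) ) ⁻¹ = (0 5 2 6 7) (3 4) 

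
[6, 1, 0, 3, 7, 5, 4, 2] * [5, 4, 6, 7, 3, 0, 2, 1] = [2, 4, 5, 7, 1, 0, 3, 6]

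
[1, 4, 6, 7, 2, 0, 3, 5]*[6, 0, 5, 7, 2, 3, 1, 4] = [0, 2, 1, 4, 5, 6, 7, 3]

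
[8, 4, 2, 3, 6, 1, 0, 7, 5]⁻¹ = [6, 5, 2, 3, 1, 8, 4, 7, 0]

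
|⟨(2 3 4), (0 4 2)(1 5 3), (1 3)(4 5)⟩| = 360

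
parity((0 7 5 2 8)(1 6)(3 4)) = even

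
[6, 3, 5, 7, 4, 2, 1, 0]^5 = [0, 1, 5, 3, 4, 2, 6, 7]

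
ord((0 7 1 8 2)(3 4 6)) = 15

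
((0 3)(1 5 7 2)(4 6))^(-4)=()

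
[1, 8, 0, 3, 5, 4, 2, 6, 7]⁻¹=[2, 0, 6, 3, 5, 4, 7, 8, 1]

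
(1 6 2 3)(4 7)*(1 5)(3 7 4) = (1 6 2 7 3 5)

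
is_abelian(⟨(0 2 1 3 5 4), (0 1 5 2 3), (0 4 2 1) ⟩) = no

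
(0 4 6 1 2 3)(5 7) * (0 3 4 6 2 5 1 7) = (0 6 7 1 5)(2 4)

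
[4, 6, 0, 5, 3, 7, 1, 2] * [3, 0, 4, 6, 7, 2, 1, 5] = [7, 1, 3, 2, 6, 5, 0, 4]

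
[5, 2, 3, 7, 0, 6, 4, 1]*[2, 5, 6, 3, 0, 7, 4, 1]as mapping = [0→7, 1→6, 2→3, 3→1, 4→2, 5→4, 6→0, 7→5]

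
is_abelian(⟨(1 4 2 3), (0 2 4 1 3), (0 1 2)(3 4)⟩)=no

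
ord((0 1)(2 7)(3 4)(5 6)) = 2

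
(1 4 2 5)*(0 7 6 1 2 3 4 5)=(0 7 6 1 5 2)(3 4)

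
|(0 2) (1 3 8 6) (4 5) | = 4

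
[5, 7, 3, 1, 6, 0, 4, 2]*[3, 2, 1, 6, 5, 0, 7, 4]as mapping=[0→0, 1→4, 2→6, 3→2, 4→7, 5→3, 6→5, 7→1]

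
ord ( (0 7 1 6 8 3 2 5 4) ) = 9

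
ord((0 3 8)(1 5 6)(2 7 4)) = 3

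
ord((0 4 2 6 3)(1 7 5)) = 15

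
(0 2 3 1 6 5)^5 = (0 5 6 1 3 2)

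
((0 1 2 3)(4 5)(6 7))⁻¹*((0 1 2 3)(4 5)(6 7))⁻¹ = (0 2)(1 3)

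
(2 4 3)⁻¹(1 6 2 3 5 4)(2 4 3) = (1 6 4 2 5 3)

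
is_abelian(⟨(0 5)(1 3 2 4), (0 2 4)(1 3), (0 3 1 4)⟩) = no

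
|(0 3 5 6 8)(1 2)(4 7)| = 10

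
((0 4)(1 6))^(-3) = (0 4)(1 6)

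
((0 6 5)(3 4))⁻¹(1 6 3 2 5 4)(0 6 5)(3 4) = (0 3 1 5 4 2)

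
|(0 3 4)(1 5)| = 6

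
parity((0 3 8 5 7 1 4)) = even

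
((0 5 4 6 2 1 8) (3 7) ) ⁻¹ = (0 8 1 2 6 4 5) (3 7) 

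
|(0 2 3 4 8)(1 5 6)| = 15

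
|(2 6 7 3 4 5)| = 6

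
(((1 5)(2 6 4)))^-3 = (1 5)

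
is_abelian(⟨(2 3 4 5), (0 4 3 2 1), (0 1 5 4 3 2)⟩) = no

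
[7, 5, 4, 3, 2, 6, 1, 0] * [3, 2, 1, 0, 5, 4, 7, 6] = [6, 4, 5, 0, 1, 7, 2, 3]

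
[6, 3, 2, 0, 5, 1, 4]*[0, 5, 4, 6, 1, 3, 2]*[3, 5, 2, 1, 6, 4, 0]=[2, 0, 6, 3, 1, 4, 5]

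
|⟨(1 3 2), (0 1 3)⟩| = 12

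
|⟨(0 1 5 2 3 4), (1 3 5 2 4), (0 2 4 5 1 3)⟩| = 720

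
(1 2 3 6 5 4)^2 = (1 3 5)(2 6 4)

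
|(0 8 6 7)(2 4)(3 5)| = 4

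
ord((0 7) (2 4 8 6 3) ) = 10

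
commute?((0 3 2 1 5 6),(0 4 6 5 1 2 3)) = no:(0 3 2 1 5 6)*(0 4 6 5 1 2 3) = (4 6),(0 4 6 5 1 2 3)*(0 3 2 1 5 6) = (0 4)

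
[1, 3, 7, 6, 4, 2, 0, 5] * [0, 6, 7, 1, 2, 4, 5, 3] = [6, 1, 3, 5, 2, 7, 0, 4]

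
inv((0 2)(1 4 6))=(0 2)(1 6 4)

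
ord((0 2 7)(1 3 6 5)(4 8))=12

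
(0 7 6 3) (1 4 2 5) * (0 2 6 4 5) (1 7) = (0 1 5 7 4 6 3 2) 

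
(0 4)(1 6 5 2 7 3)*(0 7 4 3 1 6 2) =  (0 3 6 5)(1 2 4 7)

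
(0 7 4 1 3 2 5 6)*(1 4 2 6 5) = (0 7 2 1 3 6)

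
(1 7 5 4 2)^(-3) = (1 5 2 7 4)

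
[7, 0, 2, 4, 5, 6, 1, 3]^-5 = [3, 7, 2, 5, 6, 1, 0, 4]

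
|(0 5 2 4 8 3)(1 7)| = 6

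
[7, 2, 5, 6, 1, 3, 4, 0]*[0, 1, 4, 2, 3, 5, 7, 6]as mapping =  [0→6, 1→4, 2→5, 3→7, 4→1, 5→2, 6→3, 7→0]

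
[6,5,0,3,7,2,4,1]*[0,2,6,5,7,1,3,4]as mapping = [0→3,1→1,2→0,3→5,4→4,5→6,6→7,7→2]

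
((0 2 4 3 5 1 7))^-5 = (0 4 5 7 2 3 1)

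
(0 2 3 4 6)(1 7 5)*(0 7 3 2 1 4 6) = (0 1 3 6 7 5 4)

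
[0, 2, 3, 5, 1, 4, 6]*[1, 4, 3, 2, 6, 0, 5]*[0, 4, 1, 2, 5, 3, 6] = [4, 2, 1, 0, 5, 6, 3]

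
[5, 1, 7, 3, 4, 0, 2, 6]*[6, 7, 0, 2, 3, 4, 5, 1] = [4, 7, 1, 2, 3, 6, 0, 5]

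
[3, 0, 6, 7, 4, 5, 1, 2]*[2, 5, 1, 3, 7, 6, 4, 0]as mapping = [0→3, 1→2, 2→4, 3→0, 4→7, 5→6, 6→5, 7→1]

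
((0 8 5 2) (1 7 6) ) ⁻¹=(0 2 5 8) (1 6 7) 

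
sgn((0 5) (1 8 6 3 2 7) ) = 1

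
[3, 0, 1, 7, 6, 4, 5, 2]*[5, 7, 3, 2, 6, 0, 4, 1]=[2, 5, 7, 1, 4, 6, 0, 3]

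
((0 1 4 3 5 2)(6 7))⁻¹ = (0 2 5 3 4 1)(6 7)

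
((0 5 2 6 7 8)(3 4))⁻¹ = (0 8 7 6 2 5)(3 4)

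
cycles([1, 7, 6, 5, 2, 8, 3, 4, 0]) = (0 1 7 4 2 6 3 5 8)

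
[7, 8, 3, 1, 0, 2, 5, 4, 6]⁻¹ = [4, 3, 5, 2, 7, 6, 8, 0, 1]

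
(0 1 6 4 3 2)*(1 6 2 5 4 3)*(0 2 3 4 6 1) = (0 1 3 5 6 4) 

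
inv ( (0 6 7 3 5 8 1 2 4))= (0 4 2 1 8 5 3 7 6)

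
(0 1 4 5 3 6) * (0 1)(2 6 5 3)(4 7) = (1 7 4 3 5 2 6)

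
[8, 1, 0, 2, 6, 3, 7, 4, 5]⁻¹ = [2, 1, 3, 5, 7, 8, 4, 6, 0]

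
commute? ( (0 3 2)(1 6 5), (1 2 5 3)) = no: (0 3 2)(1 6 5)*(1 2 5 3) = (0 1 6 3 5 2), (1 2 5 3)*(0 3 2)(1 6 5) = (0 3 6 5 2 1)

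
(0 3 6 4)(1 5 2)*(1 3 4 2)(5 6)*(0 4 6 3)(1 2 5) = (0 6 5 2)(1 3)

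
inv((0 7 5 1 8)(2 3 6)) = (0 8 1 5 7)(2 6 3)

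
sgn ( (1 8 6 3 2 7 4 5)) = -1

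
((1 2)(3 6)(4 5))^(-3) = (1 2)(3 6)(4 5)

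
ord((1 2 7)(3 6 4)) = 3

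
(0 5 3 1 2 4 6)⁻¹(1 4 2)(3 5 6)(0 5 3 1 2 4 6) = (0 1 3)(2 6 4)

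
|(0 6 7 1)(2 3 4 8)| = 4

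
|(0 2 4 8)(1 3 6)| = 12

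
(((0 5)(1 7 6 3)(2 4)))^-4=()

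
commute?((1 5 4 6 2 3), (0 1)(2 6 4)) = no:(1 5 4 6 2 3)*(0 1)(2 6 4) = (0 1 5 2 3), (0 1)(2 6 4)*(1 5 4 6 2 3) = (0 5 4 3 1)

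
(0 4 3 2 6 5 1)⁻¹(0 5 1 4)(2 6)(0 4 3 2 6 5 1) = (0 3 4 1)(5 6)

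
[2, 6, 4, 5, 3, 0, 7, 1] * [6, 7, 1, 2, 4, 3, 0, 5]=[1, 0, 4, 3, 2, 6, 5, 7]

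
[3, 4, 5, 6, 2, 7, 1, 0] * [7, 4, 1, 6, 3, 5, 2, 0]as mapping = [0→6, 1→3, 2→5, 3→2, 4→1, 5→0, 6→4, 7→7]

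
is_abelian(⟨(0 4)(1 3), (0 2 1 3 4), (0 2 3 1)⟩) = no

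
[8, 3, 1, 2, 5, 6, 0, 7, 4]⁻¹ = [6, 2, 3, 1, 8, 4, 5, 7, 0]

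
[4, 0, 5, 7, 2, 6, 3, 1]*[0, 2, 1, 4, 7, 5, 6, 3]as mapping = [0→7, 1→0, 2→5, 3→3, 4→1, 5→6, 6→4, 7→2]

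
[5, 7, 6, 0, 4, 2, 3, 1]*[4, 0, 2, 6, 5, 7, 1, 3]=[7, 3, 1, 4, 5, 2, 6, 0]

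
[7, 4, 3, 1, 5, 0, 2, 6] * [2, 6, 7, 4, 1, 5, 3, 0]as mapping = [0→0, 1→1, 2→4, 3→6, 4→5, 5→2, 6→7, 7→3]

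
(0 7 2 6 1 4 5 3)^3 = (0 6 5 7 1 3 2 4)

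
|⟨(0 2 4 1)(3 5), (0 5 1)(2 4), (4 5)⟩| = 720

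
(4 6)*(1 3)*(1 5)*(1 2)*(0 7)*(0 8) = (0 7 8) (1 3 5 2) (4 6) 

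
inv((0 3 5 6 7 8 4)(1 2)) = (0 4 8 7 6 5 3)(1 2)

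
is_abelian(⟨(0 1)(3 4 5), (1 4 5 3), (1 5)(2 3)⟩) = no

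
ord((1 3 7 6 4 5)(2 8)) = 6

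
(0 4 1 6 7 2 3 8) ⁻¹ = (0 8 3 2 7 6 1 4) 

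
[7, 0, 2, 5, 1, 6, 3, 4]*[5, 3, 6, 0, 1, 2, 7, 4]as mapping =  [0→4, 1→5, 2→6, 3→2, 4→3, 5→7, 6→0, 7→1]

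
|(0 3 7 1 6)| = 5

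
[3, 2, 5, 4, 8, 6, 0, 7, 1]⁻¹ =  [6, 8, 1, 0, 3, 2, 5, 7, 4]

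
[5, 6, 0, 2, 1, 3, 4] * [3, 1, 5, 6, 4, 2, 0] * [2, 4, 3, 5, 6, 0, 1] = [3, 2, 5, 0, 4, 1, 6]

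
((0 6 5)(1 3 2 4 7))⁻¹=(0 5 6)(1 7 4 2 3)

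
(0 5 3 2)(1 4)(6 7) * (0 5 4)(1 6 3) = (0 4 6 7 3 2 5 1)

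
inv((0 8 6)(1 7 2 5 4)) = (0 6 8)(1 4 5 2 7)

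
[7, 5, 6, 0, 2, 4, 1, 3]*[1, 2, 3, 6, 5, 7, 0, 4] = [4, 7, 0, 1, 3, 5, 2, 6]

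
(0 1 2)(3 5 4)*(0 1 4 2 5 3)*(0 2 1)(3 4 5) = (0 5 1 3 4 2)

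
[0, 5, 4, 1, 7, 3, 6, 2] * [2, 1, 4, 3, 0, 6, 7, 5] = [2, 6, 0, 1, 5, 3, 7, 4]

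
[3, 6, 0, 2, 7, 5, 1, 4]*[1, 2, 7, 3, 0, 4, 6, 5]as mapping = [0→3, 1→6, 2→1, 3→7, 4→5, 5→4, 6→2, 7→0]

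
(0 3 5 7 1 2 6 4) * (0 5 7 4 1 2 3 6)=(0 6 1 3 7 2)(4 5)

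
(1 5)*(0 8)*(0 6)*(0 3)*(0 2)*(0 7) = (0 8 6 3 2 7)(1 5)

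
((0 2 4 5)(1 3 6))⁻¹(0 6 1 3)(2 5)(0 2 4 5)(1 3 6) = (0 4)(1 3 6 2)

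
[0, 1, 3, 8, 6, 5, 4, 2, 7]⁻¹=[0, 1, 7, 2, 6, 5, 4, 8, 3]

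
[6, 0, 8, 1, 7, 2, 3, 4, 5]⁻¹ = [1, 3, 5, 6, 7, 8, 0, 4, 2]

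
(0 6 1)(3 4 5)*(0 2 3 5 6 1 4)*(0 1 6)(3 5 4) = (0 6 3 1 2 5 4)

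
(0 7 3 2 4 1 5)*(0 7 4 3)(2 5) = (0 4 1 2 3 5 7)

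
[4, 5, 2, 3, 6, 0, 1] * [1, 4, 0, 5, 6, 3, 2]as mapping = [0→6, 1→3, 2→0, 3→5, 4→2, 5→1, 6→4]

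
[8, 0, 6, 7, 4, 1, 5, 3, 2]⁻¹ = [1, 5, 8, 7, 4, 6, 2, 3, 0]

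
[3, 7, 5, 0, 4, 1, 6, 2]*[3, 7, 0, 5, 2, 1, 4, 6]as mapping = [0→5, 1→6, 2→1, 3→3, 4→2, 5→7, 6→4, 7→0]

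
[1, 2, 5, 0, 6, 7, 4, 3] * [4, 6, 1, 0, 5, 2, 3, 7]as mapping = [0→6, 1→1, 2→2, 3→4, 4→3, 5→7, 6→5, 7→0]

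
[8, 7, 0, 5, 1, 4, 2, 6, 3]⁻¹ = [2, 4, 6, 8, 5, 3, 7, 1, 0]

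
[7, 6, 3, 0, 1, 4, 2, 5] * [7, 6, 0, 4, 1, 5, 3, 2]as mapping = [0→2, 1→3, 2→4, 3→7, 4→6, 5→1, 6→0, 7→5]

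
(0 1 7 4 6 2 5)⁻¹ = (0 5 2 6 4 7 1)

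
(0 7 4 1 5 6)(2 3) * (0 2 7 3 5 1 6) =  (0 3 7 4 6 2 5)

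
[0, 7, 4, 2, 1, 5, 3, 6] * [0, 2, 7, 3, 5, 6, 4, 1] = [0, 1, 5, 7, 2, 6, 3, 4]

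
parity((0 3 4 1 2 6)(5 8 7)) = odd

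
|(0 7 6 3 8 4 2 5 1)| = 9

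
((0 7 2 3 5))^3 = (0 3 7 5 2)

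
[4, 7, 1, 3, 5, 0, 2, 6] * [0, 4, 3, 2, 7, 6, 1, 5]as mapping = [0→7, 1→5, 2→4, 3→2, 4→6, 5→0, 6→3, 7→1]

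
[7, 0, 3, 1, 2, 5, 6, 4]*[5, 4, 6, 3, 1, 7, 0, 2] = [2, 5, 3, 4, 6, 7, 0, 1]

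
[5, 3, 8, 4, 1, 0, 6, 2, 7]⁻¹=[5, 4, 7, 1, 3, 0, 6, 8, 2]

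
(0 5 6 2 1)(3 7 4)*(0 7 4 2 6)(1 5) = (0 1 7 2 5)(3 4)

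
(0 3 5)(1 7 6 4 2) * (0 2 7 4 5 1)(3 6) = (0 6 5 2)(1 4 7 3)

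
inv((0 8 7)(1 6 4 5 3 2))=(0 7 8)(1 2 3 5 4 6)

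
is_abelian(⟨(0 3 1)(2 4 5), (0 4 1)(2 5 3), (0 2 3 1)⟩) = no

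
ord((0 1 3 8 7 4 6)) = 7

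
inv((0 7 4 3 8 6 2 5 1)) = (0 1 5 2 6 8 3 4 7)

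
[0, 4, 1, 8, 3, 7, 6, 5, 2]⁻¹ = [0, 2, 8, 4, 1, 7, 6, 5, 3]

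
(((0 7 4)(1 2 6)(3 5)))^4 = (0 7 4)(1 2 6)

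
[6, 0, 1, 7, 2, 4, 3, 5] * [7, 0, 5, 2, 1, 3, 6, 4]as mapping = [0→6, 1→7, 2→0, 3→4, 4→5, 5→1, 6→2, 7→3]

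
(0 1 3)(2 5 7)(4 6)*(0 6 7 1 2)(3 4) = (0 2 5 1 4 7)(3 6)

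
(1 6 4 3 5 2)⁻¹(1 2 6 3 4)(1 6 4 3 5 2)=(1 4 5 3 6)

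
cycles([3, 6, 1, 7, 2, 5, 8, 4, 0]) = (0 3 7 4 2 1 6 8) 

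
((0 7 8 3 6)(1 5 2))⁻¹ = (0 6 3 8 7)(1 2 5)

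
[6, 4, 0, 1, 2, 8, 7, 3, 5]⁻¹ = [2, 3, 4, 7, 1, 8, 0, 6, 5]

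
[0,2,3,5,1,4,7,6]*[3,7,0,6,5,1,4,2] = [3,0,6,1,7,5,2,4]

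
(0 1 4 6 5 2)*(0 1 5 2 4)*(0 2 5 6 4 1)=(0 6 5 1 2)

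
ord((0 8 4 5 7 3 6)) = 7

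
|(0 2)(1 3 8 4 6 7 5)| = 14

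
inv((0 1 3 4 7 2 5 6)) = (0 6 5 2 7 4 3 1)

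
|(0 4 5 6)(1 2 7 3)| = 4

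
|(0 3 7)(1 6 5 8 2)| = 15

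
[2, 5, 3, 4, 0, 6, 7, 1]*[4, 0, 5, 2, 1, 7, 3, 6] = [5, 7, 2, 1, 4, 3, 6, 0]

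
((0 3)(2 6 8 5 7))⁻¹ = (0 3)(2 7 5 8 6)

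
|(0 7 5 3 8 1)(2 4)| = 6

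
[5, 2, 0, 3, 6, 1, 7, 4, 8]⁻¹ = [2, 5, 1, 3, 7, 0, 4, 6, 8]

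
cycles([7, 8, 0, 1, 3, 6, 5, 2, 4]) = (0 7 2)(1 8 4 3)(5 6)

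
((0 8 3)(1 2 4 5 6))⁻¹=(0 3 8)(1 6 5 4 2)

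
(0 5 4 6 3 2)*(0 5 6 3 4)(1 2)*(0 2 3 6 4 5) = (0 4 6 5 2)(1 3)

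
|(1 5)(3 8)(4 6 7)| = 6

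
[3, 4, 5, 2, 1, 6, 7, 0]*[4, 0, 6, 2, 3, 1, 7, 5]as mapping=[0→2, 1→3, 2→1, 3→6, 4→0, 5→7, 6→5, 7→4]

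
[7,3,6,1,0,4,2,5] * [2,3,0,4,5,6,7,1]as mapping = [0→1,1→4,2→7,3→3,4→2,5→5,6→0,7→6]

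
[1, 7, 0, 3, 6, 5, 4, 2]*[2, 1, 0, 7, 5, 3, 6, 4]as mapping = [0→1, 1→4, 2→2, 3→7, 4→6, 5→3, 6→5, 7→0]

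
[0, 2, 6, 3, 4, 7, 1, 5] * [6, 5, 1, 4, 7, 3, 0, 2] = [6, 1, 0, 4, 7, 2, 5, 3]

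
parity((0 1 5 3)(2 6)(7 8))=odd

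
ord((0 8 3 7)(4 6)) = 4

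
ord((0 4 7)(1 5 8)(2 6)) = 6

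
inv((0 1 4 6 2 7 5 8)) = (0 8 5 7 2 6 4 1)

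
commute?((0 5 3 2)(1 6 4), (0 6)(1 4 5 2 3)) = no:(0 5 3 2)(1 6 4) * (0 6)(1 4 5 2 3) = (0 2 6 5 1), (0 6)(1 4 5 2 3) * (0 5 3 2)(1 6 4) = (0 4 3 6 5)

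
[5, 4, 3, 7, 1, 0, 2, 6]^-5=[5, 4, 6, 2, 1, 0, 7, 3]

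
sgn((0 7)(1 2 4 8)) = 1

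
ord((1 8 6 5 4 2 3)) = 7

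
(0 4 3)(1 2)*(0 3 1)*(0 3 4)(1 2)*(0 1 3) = (0 1 3 4 2)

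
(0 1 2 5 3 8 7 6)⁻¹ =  (0 6 7 8 3 5 2 1)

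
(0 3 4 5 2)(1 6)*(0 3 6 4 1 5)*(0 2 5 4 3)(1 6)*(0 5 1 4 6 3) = (0 4 2 5 1)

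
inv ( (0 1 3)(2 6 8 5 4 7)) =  (0 3 1)(2 7 4 5 8 6)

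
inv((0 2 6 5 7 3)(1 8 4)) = (0 3 7 5 6 2)(1 4 8)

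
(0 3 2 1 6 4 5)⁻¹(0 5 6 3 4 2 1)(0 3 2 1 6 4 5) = (0 4 2 5 1 6 3)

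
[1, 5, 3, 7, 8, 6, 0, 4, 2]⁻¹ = [6, 0, 8, 2, 7, 1, 5, 3, 4]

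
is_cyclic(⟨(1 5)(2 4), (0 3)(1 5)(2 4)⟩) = no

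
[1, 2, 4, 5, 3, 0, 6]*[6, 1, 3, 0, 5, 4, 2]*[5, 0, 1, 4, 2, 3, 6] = [0, 4, 3, 2, 5, 6, 1]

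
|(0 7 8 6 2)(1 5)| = 10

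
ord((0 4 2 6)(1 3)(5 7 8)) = 12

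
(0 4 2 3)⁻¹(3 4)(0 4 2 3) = (0 2)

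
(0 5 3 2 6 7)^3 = (0 2)(3 7)(5 6)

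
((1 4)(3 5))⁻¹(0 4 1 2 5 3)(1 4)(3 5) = (0 1 4 2 3 5)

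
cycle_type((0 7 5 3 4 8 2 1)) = 8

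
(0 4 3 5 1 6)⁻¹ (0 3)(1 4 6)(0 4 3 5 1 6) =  (0 6 3)(4 5)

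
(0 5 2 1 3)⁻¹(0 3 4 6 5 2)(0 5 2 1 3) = (0 4 6 2 1 5)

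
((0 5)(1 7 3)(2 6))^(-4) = (1 3 7)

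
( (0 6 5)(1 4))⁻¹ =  (0 5 6)(1 4)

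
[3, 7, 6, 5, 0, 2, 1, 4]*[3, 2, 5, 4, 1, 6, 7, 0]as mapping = [0→4, 1→0, 2→7, 3→6, 4→3, 5→5, 6→2, 7→1]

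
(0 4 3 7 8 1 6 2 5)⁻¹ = (0 5 2 6 1 8 7 3 4)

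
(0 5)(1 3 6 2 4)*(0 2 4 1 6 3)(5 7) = (0 7 5 2 1)(4 6)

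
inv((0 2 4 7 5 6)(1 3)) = (0 6 5 7 4 2)(1 3)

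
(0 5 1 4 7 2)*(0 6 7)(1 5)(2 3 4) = (0 1 2 6 7 3 4)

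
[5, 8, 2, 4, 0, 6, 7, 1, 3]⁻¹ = [4, 7, 2, 8, 3, 0, 5, 6, 1]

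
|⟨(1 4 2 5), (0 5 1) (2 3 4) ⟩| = 24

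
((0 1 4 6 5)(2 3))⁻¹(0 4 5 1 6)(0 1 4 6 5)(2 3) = (0 4 5 1 6)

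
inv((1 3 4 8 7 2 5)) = (1 5 2 7 8 4 3)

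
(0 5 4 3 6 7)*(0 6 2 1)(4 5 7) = (0 7 6 4 3 2 1)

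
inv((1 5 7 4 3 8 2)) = (1 2 8 3 4 7 5)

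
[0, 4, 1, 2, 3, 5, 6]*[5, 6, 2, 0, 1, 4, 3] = [5, 1, 6, 2, 0, 4, 3]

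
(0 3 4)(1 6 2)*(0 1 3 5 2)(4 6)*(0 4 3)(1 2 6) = (0 5 6 4 2)(1 3)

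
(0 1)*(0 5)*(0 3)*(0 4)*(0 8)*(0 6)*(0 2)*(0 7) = (0 1 5 3 4 8 6 2 7)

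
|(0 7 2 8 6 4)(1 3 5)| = 6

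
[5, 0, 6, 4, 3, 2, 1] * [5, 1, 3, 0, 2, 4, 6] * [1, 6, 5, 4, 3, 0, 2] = [3, 0, 2, 5, 1, 4, 6]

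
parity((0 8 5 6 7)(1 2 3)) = even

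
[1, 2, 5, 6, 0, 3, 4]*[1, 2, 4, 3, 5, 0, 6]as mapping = [0→2, 1→4, 2→0, 3→6, 4→1, 5→3, 6→5]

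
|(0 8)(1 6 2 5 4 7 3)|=14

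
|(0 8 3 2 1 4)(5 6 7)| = 6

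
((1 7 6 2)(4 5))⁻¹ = (1 2 6 7)(4 5)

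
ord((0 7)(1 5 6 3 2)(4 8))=10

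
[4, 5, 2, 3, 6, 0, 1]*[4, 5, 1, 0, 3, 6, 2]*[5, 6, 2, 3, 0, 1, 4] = [3, 4, 6, 5, 2, 0, 1]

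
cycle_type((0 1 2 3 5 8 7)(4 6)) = 2.7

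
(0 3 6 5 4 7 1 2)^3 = (0 5 1 3 4 2 6 7)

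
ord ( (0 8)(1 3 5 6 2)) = 10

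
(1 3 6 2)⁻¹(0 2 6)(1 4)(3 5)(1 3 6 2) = (0 1 2)(3 4)(5 6)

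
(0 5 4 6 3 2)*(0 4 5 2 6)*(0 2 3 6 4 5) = (0 3 4 2 5)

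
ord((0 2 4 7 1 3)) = 6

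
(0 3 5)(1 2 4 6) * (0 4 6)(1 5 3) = (0 1 2 6 5 4)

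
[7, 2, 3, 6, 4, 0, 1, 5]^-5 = [7, 6, 1, 2, 4, 0, 3, 5]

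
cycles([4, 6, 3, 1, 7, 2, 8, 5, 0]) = (0 4 7 5 2 3 1 6 8)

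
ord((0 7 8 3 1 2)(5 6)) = 6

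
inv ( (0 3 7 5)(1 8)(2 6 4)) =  (0 5 7 3)(1 8)(2 4 6)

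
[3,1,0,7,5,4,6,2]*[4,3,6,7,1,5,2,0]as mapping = [0→7,1→3,2→4,3→0,4→5,5→1,6→2,7→6]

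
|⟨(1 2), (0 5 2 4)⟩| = 120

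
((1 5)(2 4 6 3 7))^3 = (1 5)(2 3 4 7 6)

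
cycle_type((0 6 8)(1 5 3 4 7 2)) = 3.6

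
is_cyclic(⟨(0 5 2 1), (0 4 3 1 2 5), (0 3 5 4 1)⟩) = no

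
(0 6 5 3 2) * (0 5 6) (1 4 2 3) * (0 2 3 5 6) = (0 2 6) (1 4 3 5) 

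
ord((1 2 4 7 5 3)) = 6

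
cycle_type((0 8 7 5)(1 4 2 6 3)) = 4.5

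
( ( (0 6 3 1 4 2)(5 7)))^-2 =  (0 4 3)(1 6 2)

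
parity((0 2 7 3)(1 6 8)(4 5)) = even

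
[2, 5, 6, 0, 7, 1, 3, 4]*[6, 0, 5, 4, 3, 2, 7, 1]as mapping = [0→5, 1→2, 2→7, 3→6, 4→1, 5→0, 6→4, 7→3]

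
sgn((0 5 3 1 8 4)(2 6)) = 1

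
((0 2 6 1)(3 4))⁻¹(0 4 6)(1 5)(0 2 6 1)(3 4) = (0 5)(1 2 3)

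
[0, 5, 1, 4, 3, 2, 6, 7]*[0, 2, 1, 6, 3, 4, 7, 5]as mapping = [0→0, 1→4, 2→2, 3→3, 4→6, 5→1, 6→7, 7→5]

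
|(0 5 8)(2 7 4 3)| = 12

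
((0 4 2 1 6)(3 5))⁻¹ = (0 6 1 2 4)(3 5)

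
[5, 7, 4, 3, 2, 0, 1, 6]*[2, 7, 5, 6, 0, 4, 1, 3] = [4, 3, 0, 6, 5, 2, 7, 1]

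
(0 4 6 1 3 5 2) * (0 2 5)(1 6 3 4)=(0 1 4 3)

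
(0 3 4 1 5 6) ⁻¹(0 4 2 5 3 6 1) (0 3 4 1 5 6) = (0 5 3 1 2 6 4) 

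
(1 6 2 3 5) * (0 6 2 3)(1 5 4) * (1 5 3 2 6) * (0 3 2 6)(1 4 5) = (0 4 1)(2 3 5)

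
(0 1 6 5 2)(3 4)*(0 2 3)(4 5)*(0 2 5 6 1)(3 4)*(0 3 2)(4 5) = (0 3 6 2 4)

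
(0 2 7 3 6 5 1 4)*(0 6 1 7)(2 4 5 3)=(0 4 6 3 1 5 7 2)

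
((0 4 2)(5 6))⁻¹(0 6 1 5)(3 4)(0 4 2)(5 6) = (1 6 4 5)(2 3)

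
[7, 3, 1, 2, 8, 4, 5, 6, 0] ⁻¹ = [8, 2, 3, 1, 5, 6, 7, 0, 4] 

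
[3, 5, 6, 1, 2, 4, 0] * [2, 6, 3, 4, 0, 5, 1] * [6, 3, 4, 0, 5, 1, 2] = [5, 1, 3, 2, 0, 6, 4]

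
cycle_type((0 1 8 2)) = 4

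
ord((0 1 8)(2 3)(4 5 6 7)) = 12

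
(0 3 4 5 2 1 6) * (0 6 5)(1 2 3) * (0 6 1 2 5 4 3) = (0 2 5)(1 4 6)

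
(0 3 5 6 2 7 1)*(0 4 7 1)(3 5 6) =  (0 5 3 6 2 1 4 7)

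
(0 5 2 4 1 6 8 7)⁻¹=(0 7 8 6 1 4 2 5)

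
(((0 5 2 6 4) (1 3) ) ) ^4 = (0 4 6 2 5) 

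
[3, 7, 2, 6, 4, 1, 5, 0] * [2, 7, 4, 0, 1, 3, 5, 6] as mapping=[0→0, 1→6, 2→4, 3→5, 4→1, 5→7, 6→3, 7→2] 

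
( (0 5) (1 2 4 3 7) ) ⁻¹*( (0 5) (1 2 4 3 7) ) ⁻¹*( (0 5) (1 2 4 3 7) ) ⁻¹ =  (0 5) (1 4 7 2 3) 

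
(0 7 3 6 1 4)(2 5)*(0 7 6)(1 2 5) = (0 6 2 1 4 7 3)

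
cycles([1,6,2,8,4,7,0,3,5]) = (0 1 6)(3 8 5 7)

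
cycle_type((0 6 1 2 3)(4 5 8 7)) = 4.5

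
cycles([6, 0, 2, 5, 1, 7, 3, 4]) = (0 6 3 5 7 4 1)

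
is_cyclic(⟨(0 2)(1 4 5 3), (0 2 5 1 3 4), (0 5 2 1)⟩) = no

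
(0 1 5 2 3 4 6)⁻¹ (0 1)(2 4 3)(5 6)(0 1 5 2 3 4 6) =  (0 2)(1 5)(3 6 4)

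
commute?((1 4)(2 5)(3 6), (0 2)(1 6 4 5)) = no:(1 4)(2 5)(3 6) * (0 2)(1 6 4 5) = (0 2 1 5)(3 4 6), (0 2)(1 6 4 5) * (1 4)(2 5)(3 6) = (0 5 4 2)(1 3 6)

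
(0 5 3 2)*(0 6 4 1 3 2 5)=(1 3 5 2 6 4)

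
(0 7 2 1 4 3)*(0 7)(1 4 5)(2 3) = (1 5)(2 4)(3 7)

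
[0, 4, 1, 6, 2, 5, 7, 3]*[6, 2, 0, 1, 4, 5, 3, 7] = [6, 4, 2, 3, 0, 5, 7, 1]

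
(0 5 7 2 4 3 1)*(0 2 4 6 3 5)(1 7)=(1 2 6 3 7 4 5)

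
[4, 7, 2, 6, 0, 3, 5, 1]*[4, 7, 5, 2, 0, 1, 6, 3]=[0, 3, 5, 6, 4, 2, 1, 7]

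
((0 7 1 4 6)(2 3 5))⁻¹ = (0 6 4 1 7)(2 5 3)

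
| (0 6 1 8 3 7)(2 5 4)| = 6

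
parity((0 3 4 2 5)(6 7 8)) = even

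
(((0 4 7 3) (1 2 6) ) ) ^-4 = (1 6 2) 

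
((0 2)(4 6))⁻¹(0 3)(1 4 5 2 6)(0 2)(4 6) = (0 4 1 6 5)(2 3)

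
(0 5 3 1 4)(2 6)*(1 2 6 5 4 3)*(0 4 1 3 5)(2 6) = (0 1 5 3 6 2)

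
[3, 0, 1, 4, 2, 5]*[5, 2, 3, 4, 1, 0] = [4, 5, 2, 1, 3, 0]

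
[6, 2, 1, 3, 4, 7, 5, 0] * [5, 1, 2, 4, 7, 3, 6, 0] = [6, 2, 1, 4, 7, 0, 3, 5]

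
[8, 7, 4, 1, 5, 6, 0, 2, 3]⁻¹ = [6, 3, 7, 8, 2, 4, 5, 1, 0]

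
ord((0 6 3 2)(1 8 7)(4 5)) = 12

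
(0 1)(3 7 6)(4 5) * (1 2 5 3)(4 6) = (0 2 5 6 1)(3 7 4)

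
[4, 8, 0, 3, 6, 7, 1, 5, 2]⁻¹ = [2, 6, 8, 3, 0, 7, 4, 5, 1]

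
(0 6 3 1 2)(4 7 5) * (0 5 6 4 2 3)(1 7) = (0 4 1 3 7 6)(2 5)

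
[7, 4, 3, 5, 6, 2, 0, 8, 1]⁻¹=[6, 8, 5, 2, 1, 3, 4, 0, 7]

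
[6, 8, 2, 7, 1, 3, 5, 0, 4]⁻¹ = [7, 4, 2, 5, 8, 6, 0, 3, 1]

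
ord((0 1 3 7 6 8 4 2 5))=9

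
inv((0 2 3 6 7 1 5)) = (0 5 1 7 6 3 2)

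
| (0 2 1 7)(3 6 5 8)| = 4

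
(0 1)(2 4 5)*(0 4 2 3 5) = (0 1 4)(3 5)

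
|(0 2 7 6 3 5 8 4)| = 8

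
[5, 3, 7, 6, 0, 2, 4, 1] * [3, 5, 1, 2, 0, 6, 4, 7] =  [6, 2, 7, 4, 3, 1, 0, 5]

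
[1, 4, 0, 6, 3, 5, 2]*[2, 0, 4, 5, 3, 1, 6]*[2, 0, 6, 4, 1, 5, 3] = [2, 4, 6, 3, 5, 0, 1]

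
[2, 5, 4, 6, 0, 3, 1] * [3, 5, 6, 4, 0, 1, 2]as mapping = [0→6, 1→1, 2→0, 3→2, 4→3, 5→4, 6→5]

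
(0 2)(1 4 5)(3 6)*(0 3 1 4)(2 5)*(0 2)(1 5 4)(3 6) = (0 4)(1 2 6 5)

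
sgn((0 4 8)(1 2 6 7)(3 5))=1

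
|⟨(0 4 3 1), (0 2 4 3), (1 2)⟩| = 120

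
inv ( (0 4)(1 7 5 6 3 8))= (0 4)(1 8 3 6 5 7)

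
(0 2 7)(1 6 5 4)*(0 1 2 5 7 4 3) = (0 5 3)(1 6 7)(2 4)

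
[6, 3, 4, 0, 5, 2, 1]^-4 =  [0, 1, 5, 3, 2, 4, 6]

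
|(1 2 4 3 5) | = 5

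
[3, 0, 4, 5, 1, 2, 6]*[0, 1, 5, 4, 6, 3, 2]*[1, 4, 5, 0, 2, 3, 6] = [2, 1, 6, 0, 4, 3, 5] 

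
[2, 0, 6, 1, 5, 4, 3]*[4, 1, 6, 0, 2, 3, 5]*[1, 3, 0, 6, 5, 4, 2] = [2, 5, 4, 3, 6, 0, 1]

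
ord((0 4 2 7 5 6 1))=7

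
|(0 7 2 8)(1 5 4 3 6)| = 20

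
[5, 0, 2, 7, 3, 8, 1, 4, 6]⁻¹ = [1, 6, 2, 4, 7, 0, 8, 3, 5]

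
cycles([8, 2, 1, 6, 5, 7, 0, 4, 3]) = (0 8 3 6)(1 2)(4 5 7)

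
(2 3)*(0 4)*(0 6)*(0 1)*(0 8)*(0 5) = (0 4 6 1 8 5)(2 3)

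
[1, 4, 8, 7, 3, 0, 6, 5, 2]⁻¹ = [5, 0, 8, 4, 1, 7, 6, 3, 2]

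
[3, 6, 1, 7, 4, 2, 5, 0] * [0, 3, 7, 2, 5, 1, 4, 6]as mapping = [0→2, 1→4, 2→3, 3→6, 4→5, 5→7, 6→1, 7→0]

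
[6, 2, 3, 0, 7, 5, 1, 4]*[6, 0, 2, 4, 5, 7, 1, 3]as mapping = [0→1, 1→2, 2→4, 3→6, 4→3, 5→7, 6→0, 7→5]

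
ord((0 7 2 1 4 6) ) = 6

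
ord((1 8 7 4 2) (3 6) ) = 10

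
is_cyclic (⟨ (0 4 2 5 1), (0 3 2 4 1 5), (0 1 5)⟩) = no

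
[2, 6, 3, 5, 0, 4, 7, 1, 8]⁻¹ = [4, 7, 0, 2, 5, 3, 1, 6, 8]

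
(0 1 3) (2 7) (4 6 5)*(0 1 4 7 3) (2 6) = (0 4 2 3 1) (5 7 6) 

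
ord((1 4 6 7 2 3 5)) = 7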